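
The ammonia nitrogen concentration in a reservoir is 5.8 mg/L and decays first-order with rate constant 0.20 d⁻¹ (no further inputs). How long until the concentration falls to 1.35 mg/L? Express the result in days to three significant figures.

7.29 d

t = ln(C₀/C)/k = ln(5.8/1.35)/0.20 = 1.458/0.20 = 7.289 d.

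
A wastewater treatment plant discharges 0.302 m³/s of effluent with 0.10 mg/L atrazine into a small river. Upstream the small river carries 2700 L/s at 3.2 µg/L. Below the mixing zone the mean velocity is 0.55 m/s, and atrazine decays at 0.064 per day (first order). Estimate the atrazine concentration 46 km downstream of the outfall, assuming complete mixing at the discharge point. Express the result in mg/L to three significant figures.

2700 L/s = 2.7 m³/s.
3.2 µg/L = 0.0032 mg/L.
After complete mixing, C₀ = (0.302·0.1 + 2.7·0.0032) / 3.002 = 0.01294 mg/L.
Travel time t = 4.6e+04 m / 0.55 m/s = 8.364e+04 s = 0.968 d.
C = 0.01294·exp(−0.064·0.968) = 0.01294·0.9399 = 0.01216 mg/L.

0.0122 mg/L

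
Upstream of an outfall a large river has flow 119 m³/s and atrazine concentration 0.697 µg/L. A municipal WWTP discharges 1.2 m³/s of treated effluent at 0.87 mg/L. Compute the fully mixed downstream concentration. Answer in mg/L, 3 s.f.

0.697 µg/L = 0.000697 mg/L.
Conservation of mass across the mixing zone: C = (1.2·0.87 + 119·0.000697) / (1.2 + 119) = 1.127/120.2 = 0.009376 mg/L.

0.00938 mg/L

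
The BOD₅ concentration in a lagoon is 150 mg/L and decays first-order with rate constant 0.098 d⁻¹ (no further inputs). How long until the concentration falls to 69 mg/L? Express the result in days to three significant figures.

7.92 d

t = ln(C₀/C)/k = ln(150/69)/0.098 = 0.7765/0.098 = 7.924 d.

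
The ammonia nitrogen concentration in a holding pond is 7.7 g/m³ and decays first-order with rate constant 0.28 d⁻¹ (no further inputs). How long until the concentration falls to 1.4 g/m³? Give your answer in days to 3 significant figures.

t = ln(C₀/C)/k = ln(7.7/1.4)/0.28 = 1.705/0.28 = 6.088 d.

6.09 d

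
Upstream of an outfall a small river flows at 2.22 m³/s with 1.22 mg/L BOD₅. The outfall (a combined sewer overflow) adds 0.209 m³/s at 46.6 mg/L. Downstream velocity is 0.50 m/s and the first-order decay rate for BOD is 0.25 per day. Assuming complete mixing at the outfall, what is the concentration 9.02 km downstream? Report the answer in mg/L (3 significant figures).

4.86 mg/L

After complete mixing, C₀ = (0.209·46.6 + 2.22·1.22) / 2.429 = 5.125 mg/L.
Travel time t = 9020 m / 0.50 m/s = 1.804e+04 s = 0.2088 d.
C = 5.125·exp(−0.25·0.2088) = 5.125·0.9491 = 4.864 mg/L.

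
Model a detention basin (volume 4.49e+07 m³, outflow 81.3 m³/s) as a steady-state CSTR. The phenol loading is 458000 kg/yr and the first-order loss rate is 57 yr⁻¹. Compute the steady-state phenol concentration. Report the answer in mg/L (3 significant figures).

Outflow Q = 81.3 m³/s × 3.156e+07 s/yr = 2.566e+09 m³/yr.
Steady-state CSTR mass balance: W = Q·C + k·V·C, so C = W/(Q + kV).
Q + kV = 2.566e+09 + 57·4.49e+07 = 5.125e+09 m³/yr.
C = 458000/5.125e+09 = 8.937e-05 kg/m³ = 0.08937 mg/L.

0.0894 mg/L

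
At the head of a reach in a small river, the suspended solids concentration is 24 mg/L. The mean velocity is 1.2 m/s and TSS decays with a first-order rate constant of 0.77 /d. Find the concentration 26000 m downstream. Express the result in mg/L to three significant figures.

19.8 mg/L

Travel time t = 26000 m / 1.2 m/s = 2.6e+04/1.2 = 2.167e+04 s = 0.2508 d.
First-order decay: C = 24·exp(−0.77·0.2508) = 24·0.8244 = 19.79 mg/L.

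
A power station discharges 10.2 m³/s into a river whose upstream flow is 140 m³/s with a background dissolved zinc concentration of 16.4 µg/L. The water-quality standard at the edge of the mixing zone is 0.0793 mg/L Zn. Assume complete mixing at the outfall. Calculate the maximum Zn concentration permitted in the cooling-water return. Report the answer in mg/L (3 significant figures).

0.943 mg/L

16.4 µg/L = 0.0164 mg/L.
Mass balance: 0.0793·150.2 = 10.2·Cₑ + 140·0.0164.
Cₑ = (11.91 − 2.296) / 10.2 = 0.9426 mg/L.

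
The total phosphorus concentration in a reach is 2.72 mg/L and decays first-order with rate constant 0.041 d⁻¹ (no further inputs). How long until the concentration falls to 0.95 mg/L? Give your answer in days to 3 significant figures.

25.7 d

t = ln(C₀/C)/k = ln(2.72/0.95)/0.041 = 1.052/0.041 = 25.66 d.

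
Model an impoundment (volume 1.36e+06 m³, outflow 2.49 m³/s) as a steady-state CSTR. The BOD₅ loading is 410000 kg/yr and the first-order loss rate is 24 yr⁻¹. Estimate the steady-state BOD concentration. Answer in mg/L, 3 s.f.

Outflow Q = 2.49 m³/s × 3.156e+07 s/yr = 7.858e+07 m³/yr.
Steady-state CSTR mass balance: W = Q·C + k·V·C, so C = W/(Q + kV).
Q + kV = 7.858e+07 + 24·1.36e+06 = 1.112e+08 m³/yr.
C = 410000/1.112e+08 = 0.003686 kg/m³ = 3.686 mg/L.

3.69 mg/L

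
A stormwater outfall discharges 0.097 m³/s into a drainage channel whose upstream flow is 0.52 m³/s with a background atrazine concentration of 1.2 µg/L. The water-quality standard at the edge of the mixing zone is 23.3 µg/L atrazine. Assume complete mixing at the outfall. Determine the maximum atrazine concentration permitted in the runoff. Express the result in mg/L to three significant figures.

1.2 µg/L = 0.0012 mg/L.
23.3 µg/L = 0.0233 mg/L.
Mass balance: 0.0233·0.617 = 0.097·Cₑ + 0.52·0.0012.
Cₑ = (0.01438 − 0.000624) / 0.097 = 0.1418 mg/L.

0.142 mg/L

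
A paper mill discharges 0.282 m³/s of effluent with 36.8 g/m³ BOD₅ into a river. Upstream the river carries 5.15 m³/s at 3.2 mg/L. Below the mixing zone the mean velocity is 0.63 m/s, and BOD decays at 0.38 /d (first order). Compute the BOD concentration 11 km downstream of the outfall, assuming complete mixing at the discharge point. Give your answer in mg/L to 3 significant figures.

4.58 mg/L

After complete mixing, C₀ = (0.282·36.8 + 5.15·3.2) / 5.432 = 4.944 mg/L.
Travel time t = 1.1e+04 m / 0.63 m/s = 1.746e+04 s = 0.2021 d.
C = 4.944·exp(−0.38·0.2021) = 4.944·0.9261 = 4.579 mg/L.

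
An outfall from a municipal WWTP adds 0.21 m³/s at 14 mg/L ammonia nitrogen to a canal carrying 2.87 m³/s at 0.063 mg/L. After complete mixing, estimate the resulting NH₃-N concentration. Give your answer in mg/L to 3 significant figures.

1.01 mg/L

By mass balance at complete mixing, C = (0.21·14 + 2.87·0.063) / (0.21 + 2.87) = 3.121/3.08 = 1.013 mg/L.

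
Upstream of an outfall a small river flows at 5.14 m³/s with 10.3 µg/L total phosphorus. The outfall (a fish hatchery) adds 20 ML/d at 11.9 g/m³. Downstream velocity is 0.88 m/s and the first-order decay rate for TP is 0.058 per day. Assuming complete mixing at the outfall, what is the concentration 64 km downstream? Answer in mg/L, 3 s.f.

0.498 mg/L

20 ML/d = 0.2315 m³/s.
10.3 µg/L = 0.0103 mg/L.
After complete mixing, C₀ = (0.2315·11.9 + 5.14·0.0103) / 5.371 = 0.5227 mg/L.
Travel time t = 6.4e+04 m / 0.88 m/s = 7.273e+04 s = 0.8418 d.
C = 0.5227·exp(−0.058·0.8418) = 0.5227·0.9524 = 0.4978 mg/L.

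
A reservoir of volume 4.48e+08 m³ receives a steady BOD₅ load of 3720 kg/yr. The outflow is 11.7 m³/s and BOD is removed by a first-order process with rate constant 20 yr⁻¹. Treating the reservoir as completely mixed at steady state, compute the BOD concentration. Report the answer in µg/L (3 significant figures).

0.399 µg/L

Outflow Q = 11.7 m³/s × 3.156e+07 s/yr = 3.692e+08 m³/yr.
Steady-state CSTR mass balance: W = Q·C + k·V·C, so C = W/(Q + kV).
Q + kV = 3.692e+08 + 20·4.48e+08 = 9.329e+09 m³/yr.
C = 3720/9.329e+09 = 3.987e-07 kg/m³ = 0.0003987 mg/L = 0.3987 µg/L.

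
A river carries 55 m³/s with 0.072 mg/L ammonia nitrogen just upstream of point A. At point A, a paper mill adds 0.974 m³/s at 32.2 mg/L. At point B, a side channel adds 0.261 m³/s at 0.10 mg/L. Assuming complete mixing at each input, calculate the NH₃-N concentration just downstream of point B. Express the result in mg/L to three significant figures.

0.629 mg/L

After input A: C = (55·0.072 + 0.974·32.2) / 55.97 = 0.6311 mg/L.
After input B: C = (55.97·0.6311 + 0.261·0.1) / 56.23 = 0.6286 mg/L.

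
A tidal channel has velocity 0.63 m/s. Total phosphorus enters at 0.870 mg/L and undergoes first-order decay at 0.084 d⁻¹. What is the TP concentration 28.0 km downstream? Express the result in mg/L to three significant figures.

Travel time t = 28.0 km / 0.63 m/s = 2.8e+04/0.63 = 4.444e+04 s = 0.5144 d.
First-order decay: C = 0.870·exp(−0.084·0.5144) = 0.870·0.9577 = 0.8332 mg/L.

0.833 mg/L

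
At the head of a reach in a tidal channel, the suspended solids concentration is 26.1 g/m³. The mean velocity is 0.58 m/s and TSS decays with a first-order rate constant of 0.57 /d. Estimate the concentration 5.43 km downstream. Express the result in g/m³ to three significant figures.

Travel time t = 5.43 km / 0.58 m/s = 5430/0.58 = 9362 s = 0.1084 d.
First-order decay: C = 26.1·exp(−0.57·0.1084) = 26.1·0.9401 = 24.54 g/m³.

24.5 g/m³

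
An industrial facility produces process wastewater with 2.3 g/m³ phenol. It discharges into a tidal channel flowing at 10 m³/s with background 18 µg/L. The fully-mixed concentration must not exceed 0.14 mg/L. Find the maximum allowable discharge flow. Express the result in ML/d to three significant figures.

18 µg/L = 0.018 mg/L.
Mass balance at complete mixing: C_std·(Q_w + Q_r) = Q_w·C_e + Q_r·C_b.
Rearranging, Q_w = Q_r·(C_std − C_b)/(C_e − C_std) = 10·(0.14 − 0.018) / (2.3 − 0.14) = 0.5648 m³/s.
= 48.8 ML/d.

48.8 ML/d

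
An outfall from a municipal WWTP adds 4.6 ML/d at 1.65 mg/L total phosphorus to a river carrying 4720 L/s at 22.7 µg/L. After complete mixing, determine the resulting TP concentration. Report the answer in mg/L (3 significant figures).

4.6 ML/d = 0.05324 m³/s.
4720 L/s = 4.72 m³/s.
22.7 µg/L = 0.0227 mg/L.
Conservation of mass across the mixing zone: C = (0.05324·1.65 + 4.72·0.0227) / (0.05324 + 4.72) = 0.195/4.773 = 0.04085 mg/L.

0.0409 mg/L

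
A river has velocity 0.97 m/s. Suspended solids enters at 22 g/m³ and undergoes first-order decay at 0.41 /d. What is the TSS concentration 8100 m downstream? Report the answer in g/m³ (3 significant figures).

21.1 g/m³

Travel time t = 8100 m / 0.97 m/s = 8100/0.97 = 8351 s = 0.09665 d.
First-order decay: C = 22·exp(−0.41·0.09665) = 22·0.9611 = 21.15 g/m³.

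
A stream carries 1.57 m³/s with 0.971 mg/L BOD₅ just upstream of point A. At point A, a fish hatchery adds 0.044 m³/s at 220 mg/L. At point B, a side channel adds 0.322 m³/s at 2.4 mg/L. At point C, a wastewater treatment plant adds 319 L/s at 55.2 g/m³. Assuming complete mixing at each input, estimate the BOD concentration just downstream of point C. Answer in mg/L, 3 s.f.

13.1 mg/L

After input A: C = (1.57·0.971 + 0.044·220) / 1.614 = 6.942 mg/L.
After input B: C = (1.614·6.942 + 0.322·2.4) / 1.936 = 6.187 mg/L.
319 L/s = 0.319 m³/s.
After input C: C = (1.936·6.187 + 0.319·55.2) / 2.255 = 13.12 mg/L.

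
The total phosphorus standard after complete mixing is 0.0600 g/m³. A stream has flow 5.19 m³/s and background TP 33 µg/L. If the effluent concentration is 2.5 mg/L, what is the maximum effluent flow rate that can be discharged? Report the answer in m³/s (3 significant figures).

0.0574 m³/s

33 µg/L = 0.033 mg/L.
Mass balance at complete mixing: C_std·(Q_w + Q_r) = Q_w·C_e + Q_r·C_b.
Rearranging, Q_w = Q_r·(C_std − C_b)/(C_e − C_std) = 5.19·(0.06 − 0.033) / (2.5 − 0.06) = 0.05743 m³/s.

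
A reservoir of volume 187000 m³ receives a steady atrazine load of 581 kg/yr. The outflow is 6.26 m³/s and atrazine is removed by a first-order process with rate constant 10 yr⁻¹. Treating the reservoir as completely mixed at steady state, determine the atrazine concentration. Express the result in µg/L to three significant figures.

Outflow Q = 6.26 m³/s × 3.156e+07 s/yr = 1.976e+08 m³/yr.
Steady-state CSTR mass balance: W = Q·C + k·V·C, so C = W/(Q + kV).
Q + kV = 1.976e+08 + 10·187000 = 1.994e+08 m³/yr.
C = 581/1.994e+08 = 2.913e-06 kg/m³ = 0.002913 mg/L = 2.913 µg/L.

2.91 µg/L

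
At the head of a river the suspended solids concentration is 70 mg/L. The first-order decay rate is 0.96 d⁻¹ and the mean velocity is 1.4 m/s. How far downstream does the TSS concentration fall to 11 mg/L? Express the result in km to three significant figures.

233 km

From C = C₀·e^(−kt), t = ln(C₀/C)/k = ln(70/11)/0.96 = 1.851/0.96 = 1.928 d.
Distance = v·t = 1.4 m/s × 1.666e+05 s = 2.332e+05 m = 233.2 km.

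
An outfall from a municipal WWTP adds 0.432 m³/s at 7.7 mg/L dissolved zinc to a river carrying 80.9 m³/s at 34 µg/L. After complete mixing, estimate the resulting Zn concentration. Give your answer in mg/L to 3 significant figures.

34 µg/L = 0.034 mg/L.
Conservation of mass across the mixing zone: C = (0.432·7.7 + 80.9·0.034) / (0.432 + 80.9) = 6.077/81.33 = 0.07472 mg/L.

0.0747 mg/L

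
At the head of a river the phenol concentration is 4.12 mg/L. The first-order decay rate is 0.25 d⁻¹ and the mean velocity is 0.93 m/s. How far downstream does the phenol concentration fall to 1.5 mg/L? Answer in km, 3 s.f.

325 km

From C = C₀·e^(−kt), t = ln(C₀/C)/k = ln(4.12/1.5)/0.25 = 1.01/0.25 = 4.042 d.
Distance = v·t = 0.93 m/s × 3.492e+05 s = 3.247e+05 m = 324.7 km.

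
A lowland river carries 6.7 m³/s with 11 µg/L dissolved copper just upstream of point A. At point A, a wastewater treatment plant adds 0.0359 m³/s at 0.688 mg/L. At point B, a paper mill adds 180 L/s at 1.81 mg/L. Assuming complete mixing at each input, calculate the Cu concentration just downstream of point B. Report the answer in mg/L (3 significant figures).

11 µg/L = 0.011 mg/L.
After input A: C = (6.7·0.011 + 0.0359·0.688) / 6.736 = 0.01461 mg/L.
180 L/s = 0.18 m³/s.
After input B: C = (6.736·0.01461 + 0.18·1.81) / 6.916 = 0.06134 mg/L.

0.0613 mg/L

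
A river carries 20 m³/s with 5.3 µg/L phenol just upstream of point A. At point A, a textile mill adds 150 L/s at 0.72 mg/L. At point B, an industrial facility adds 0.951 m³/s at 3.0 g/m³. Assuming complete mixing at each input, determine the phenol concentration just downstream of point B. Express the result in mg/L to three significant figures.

0.145 mg/L

5.3 µg/L = 0.0053 mg/L.
150 L/s = 0.15 m³/s.
After input A: C = (20·0.0053 + 0.15·0.72) / 20.15 = 0.01062 mg/L.
After input B: C = (20.15·0.01062 + 0.951·3) / 21.1 = 0.1453 mg/L.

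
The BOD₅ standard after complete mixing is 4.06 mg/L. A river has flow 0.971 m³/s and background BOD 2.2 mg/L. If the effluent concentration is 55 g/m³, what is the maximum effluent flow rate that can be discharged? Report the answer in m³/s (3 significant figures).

0.0355 m³/s

Mass balance at complete mixing: C_std·(Q_w + Q_r) = Q_w·C_e + Q_r·C_b.
Rearranging, Q_w = Q_r·(C_std − C_b)/(C_e − C_std) = 0.971·(4.06 − 2.2) / (55 − 4.06) = 0.03545 m³/s.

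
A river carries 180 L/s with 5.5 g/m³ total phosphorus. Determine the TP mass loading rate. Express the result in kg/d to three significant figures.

85.5 kg/d

180 L/s = 0.18 m³/s.
Mass flux = Q·C = 0.18 m³/s × 5.5 g/m³ = 0.99 g/s.
= 0.99 g/s × 86.4 = 85.54 kg/d.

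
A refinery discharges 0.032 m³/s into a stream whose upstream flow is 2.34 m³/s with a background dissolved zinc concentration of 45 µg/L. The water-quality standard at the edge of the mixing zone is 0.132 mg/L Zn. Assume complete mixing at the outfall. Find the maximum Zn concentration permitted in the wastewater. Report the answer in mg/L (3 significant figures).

45 µg/L = 0.045 mg/L.
Mass balance: 0.132·2.372 = 0.032·Cₑ + 2.34·0.045.
Cₑ = (0.3131 − 0.1053) / 0.032 = 6.494 mg/L.

6.49 mg/L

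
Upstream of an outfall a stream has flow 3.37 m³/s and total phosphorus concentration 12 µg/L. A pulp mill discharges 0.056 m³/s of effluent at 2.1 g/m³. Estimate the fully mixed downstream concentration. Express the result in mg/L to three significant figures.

0.0461 mg/L

12 µg/L = 0.012 mg/L.
Conservation of mass across the mixing zone: C = (0.056·2.1 + 3.37·0.012) / (0.056 + 3.37) = 0.158/3.426 = 0.04613 mg/L.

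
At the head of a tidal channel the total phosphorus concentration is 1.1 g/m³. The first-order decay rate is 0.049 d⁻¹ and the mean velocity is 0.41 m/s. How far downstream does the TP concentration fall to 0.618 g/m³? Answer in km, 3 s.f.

From C = C₀·e^(−kt), t = ln(C₀/C)/k = ln(1.1/0.618)/0.049 = 0.5766/0.049 = 11.77 d.
Distance = v·t = 0.41 m/s × 1.017e+06 s = 4.168e+05 m = 416.8 km.

417 km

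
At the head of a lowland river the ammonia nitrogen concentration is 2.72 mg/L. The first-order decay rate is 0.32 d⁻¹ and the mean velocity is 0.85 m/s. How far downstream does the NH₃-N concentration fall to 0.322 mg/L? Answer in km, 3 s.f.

490 km

From C = C₀·e^(−kt), t = ln(C₀/C)/k = ln(2.72/0.322)/0.32 = 2.134/0.32 = 6.668 d.
Distance = v·t = 0.85 m/s × 5.761e+05 s = 4.897e+05 m = 489.7 km.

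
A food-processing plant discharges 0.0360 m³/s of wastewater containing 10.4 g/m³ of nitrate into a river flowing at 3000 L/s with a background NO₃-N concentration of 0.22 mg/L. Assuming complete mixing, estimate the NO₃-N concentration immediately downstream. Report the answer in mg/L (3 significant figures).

3000 L/s = 3 m³/s.
Conservation of mass across the mixing zone: C = (0.036·10.4 + 3·0.22) / (0.036 + 3) = 1.034/3.036 = 0.3407 mg/L.

0.341 mg/L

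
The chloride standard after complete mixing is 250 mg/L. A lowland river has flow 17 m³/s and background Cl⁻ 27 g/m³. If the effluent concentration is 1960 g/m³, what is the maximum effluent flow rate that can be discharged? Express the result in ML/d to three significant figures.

Mass balance at complete mixing: C_std·(Q_w + Q_r) = Q_w·C_e + Q_r·C_b.
Rearranging, Q_w = Q_r·(C_std − C_b)/(C_e − C_std) = 17·(250 − 27) / (1960 − 250) = 2.217 m³/s.
= 191.5 ML/d.

192 ML/d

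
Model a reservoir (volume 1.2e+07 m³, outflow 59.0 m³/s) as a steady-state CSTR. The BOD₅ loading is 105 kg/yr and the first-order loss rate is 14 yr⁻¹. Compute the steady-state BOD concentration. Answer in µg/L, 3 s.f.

Outflow Q = 59.0 m³/s × 3.156e+07 s/yr = 1.862e+09 m³/yr.
Steady-state CSTR mass balance: W = Q·C + k·V·C, so C = W/(Q + kV).
Q + kV = 1.862e+09 + 14·1.2e+07 = 2.03e+09 m³/yr.
C = 105/2.03e+09 = 5.173e-08 kg/m³ = 5.173e-05 mg/L = 0.05173 µg/L.

0.0517 µg/L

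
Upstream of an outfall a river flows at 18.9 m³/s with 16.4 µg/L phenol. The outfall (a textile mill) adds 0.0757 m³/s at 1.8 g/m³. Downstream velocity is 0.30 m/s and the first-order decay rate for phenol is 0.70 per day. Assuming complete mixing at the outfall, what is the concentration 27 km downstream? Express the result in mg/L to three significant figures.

0.0113 mg/L

16.4 µg/L = 0.0164 mg/L.
After complete mixing, C₀ = (0.0757·1.8 + 18.9·0.0164) / 18.98 = 0.02352 mg/L.
Travel time t = 2.7e+04 m / 0.30 m/s = 9e+04 s = 1.042 d.
C = 0.02352·exp(−0.70·1.042) = 0.02352·0.4823 = 0.01134 mg/L.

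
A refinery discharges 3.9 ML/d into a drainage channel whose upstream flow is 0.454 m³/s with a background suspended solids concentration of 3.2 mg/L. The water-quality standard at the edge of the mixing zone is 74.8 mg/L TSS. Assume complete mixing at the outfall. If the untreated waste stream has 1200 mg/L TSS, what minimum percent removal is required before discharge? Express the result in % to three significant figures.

3.9 ML/d = 0.04514 m³/s.
Mass balance: 74.8·0.4991 = 0.04514·Cₑ + 0.454·3.2.
Cₑ = (37.34 − 1.453) / 0.04514 = 794.9 mg/L.
Required removal = 1 − 794.9/1200 = 33.75 %.

33.8 %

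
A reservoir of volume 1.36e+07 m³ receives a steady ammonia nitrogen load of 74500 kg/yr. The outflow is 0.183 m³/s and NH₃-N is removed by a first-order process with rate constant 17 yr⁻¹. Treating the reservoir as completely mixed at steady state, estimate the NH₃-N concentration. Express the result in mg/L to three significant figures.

Outflow Q = 0.183 m³/s × 3.156e+07 s/yr = 5.775e+06 m³/yr.
Steady-state CSTR mass balance: W = Q·C + k·V·C, so C = W/(Q + kV).
Q + kV = 5.775e+06 + 17·1.36e+07 = 2.37e+08 m³/yr.
C = 74500/2.37e+08 = 0.0003144 kg/m³ = 0.3144 mg/L.

0.314 mg/L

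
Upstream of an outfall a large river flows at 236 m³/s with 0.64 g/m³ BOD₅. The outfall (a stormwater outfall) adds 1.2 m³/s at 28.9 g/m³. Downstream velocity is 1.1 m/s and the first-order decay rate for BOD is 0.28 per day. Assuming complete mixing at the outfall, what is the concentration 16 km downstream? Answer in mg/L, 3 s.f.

0.747 mg/L

After complete mixing, C₀ = (1.2·28.9 + 236·0.64) / 237.2 = 0.783 mg/L.
Travel time t = 1.6e+04 m / 1.1 m/s = 1.455e+04 s = 0.1684 d.
C = 0.783·exp(−0.28·0.1684) = 0.783·0.954 = 0.7469 mg/L.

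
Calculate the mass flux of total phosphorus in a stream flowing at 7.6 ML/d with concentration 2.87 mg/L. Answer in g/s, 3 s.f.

0.252 g/s

7.6 ML/d = 0.08796 m³/s.
Mass flux = Q·C = 0.08796 m³/s × 2.87 g/m³ = 0.2525 g/s.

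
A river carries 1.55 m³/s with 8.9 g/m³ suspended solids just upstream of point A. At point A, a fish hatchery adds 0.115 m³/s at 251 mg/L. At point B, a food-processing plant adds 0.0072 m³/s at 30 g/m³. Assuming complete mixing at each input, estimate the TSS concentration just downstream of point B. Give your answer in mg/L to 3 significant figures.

25.6 mg/L

After input A: C = (1.55·8.9 + 0.115·251) / 1.665 = 25.62 mg/L.
After input B: C = (1.665·25.62 + 0.0072·30) / 1.672 = 25.64 mg/L.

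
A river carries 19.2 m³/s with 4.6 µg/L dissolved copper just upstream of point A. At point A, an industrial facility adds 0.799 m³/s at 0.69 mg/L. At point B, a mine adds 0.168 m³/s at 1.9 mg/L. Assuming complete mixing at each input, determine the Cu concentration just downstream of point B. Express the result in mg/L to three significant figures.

0.0475 mg/L

4.6 µg/L = 0.0046 mg/L.
After input A: C = (19.2·0.0046 + 0.799·0.69) / 20 = 0.03198 mg/L.
After input B: C = (20·0.03198 + 0.168·1.9) / 20.17 = 0.04754 mg/L.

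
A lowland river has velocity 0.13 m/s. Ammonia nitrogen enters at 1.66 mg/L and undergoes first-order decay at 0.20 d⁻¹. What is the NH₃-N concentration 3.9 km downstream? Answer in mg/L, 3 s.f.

1.55 mg/L

Travel time t = 3.9 km / 0.13 m/s = 3900/0.13 = 3e+04 s = 0.3472 d.
First-order decay: C = 1.66·exp(−0.20·0.3472) = 1.66·0.9329 = 1.549 mg/L.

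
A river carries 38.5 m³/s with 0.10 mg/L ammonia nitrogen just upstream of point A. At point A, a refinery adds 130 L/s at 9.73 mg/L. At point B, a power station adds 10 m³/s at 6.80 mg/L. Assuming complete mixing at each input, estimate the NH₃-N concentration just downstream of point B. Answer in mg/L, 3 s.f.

130 L/s = 0.13 m³/s.
After input A: C = (38.5·0.1 + 0.13·9.73) / 38.63 = 0.1324 mg/L.
After input B: C = (38.63·0.1324 + 10·6.8) / 48.63 = 1.503 mg/L.

1.50 mg/L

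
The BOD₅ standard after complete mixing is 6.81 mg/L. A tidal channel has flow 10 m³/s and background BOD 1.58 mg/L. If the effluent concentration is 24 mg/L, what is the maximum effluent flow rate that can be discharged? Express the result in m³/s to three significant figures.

3.04 m³/s

Mass balance at complete mixing: C_std·(Q_w + Q_r) = Q_w·C_e + Q_r·C_b.
Rearranging, Q_w = Q_r·(C_std − C_b)/(C_e − C_std) = 10·(6.81 − 1.58) / (24 − 6.81) = 3.042 m³/s.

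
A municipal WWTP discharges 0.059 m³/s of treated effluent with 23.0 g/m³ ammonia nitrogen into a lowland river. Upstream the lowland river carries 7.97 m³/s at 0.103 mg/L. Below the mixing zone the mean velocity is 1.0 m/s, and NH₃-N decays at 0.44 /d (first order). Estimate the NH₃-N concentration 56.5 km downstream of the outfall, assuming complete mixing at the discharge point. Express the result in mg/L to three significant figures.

0.203 mg/L

After complete mixing, C₀ = (0.059·23 + 7.97·0.103) / 8.029 = 0.2713 mg/L.
Travel time t = 5.65e+04 m / 1.0 m/s = 5.65e+04 s = 0.6539 d.
C = 0.2713·exp(−0.44·0.6539) = 0.2713·0.75 = 0.2034 mg/L.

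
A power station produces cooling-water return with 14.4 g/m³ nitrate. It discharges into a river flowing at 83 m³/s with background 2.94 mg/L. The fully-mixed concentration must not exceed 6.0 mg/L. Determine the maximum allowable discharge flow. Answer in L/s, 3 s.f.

30200 L/s

Mass balance at complete mixing: C_std·(Q_w + Q_r) = Q_w·C_e + Q_r·C_b.
Rearranging, Q_w = Q_r·(C_std − C_b)/(C_e − C_std) = 83·(6 − 2.94) / (14.4 − 6) = 30.24 m³/s.
= 3.024e+04 L/s.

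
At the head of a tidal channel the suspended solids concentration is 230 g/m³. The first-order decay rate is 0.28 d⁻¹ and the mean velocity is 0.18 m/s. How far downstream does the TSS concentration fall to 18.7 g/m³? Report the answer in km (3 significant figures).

139 km

From C = C₀·e^(−kt), t = ln(C₀/C)/k = ln(230/18.7)/0.28 = 2.51/0.28 = 8.963 d.
Distance = v·t = 0.18 m/s × 7.744e+05 s = 1.394e+05 m = 139.4 km.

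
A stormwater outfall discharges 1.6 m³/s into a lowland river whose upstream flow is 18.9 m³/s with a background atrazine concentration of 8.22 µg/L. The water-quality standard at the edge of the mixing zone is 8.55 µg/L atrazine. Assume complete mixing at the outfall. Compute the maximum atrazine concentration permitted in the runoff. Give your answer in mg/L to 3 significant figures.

8.22 µg/L = 0.00822 mg/L.
8.55 µg/L = 0.00855 mg/L.
Mass balance: 0.00855·20.5 = 1.6·Cₑ + 18.9·0.00822.
Cₑ = (0.1753 − 0.1554) / 1.6 = 0.01245 mg/L.

0.0124 mg/L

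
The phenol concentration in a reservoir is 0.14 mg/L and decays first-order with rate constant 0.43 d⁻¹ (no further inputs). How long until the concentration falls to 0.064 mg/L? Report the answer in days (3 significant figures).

t = ln(C₀/C)/k = ln(0.14/0.064)/0.43 = 0.7828/0.43 = 1.82 d.

1.82 d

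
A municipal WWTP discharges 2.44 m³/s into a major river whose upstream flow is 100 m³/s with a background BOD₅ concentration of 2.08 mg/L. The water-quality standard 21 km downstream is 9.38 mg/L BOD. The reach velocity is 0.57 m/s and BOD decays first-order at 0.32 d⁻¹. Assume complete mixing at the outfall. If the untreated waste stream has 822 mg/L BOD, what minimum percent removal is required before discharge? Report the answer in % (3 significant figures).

55.5 %

Travel time to the compliance point: t = 2.1e+04/0.57 = 3.684e+04 s = 0.4264 d; decay factor exp(−0.32·0.4264) = 0.8724.
So the concentration just after mixing may be at most 9.38/0.8724 = 10.75 mg/L.
Mass balance: 10.75·102.4 = 2.44·Cₑ + 100·2.08.
Cₑ = (1101 − 208) / 2.44 = 366.1 mg/L.
Required removal = 1 − 366.1/822 = 55.46 %.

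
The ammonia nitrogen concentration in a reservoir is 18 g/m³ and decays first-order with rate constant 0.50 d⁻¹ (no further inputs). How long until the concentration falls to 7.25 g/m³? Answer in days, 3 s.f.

t = ln(C₀/C)/k = ln(18/7.25)/0.50 = 0.9094/0.50 = 1.819 d.

1.82 d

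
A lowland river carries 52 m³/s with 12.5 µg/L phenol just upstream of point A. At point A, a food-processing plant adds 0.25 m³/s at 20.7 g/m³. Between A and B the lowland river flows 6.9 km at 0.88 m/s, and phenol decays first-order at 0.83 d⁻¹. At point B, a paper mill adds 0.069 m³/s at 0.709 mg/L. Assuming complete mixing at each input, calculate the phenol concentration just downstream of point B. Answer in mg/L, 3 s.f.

0.104 mg/L

12.5 µg/L = 0.0125 mg/L.
After input A: C = (52·0.0125 + 0.25·20.7) / 52.25 = 0.1115 mg/L.
Over the 6.9 km reach to input B (t = 7841 s = 0.09075 d), decay gives C = 0.1115·exp(−0.83·0.09075) = 0.1034 mg/L.
After input B: C = (52.25·0.1034 + 0.069·0.709) / 52.32 = 0.1042 mg/L.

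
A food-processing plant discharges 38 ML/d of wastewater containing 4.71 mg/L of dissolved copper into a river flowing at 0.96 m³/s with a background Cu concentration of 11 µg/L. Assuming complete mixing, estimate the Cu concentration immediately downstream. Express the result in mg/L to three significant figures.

38 ML/d = 0.4398 m³/s.
11 µg/L = 0.011 mg/L.
Flow-weighted mixing gives C = (0.4398·4.71 + 0.96·0.011) / (0.4398 + 0.96) = 2.082/1.4 = 1.487 mg/L.

1.49 mg/L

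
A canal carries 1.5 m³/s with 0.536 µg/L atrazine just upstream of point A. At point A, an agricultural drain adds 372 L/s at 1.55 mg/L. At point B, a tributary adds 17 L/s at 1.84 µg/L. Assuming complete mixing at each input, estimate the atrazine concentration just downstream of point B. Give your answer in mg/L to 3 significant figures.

0.536 µg/L = 0.000536 mg/L.
372 L/s = 0.372 m³/s.
After input A: C = (1.5·0.000536 + 0.372·1.55) / 1.872 = 0.3084 mg/L.
17 L/s = 0.017 m³/s.
1.84 µg/L = 0.00184 mg/L.
After input B: C = (1.872·0.3084 + 0.017·0.00184) / 1.889 = 0.3057 mg/L.

0.306 mg/L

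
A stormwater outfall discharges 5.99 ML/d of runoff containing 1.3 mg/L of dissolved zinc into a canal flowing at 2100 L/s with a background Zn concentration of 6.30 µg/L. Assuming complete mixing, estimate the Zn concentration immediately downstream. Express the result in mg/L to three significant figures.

5.99 ML/d = 0.06933 m³/s.
2100 L/s = 2.1 m³/s.
6.30 µg/L = 0.0063 mg/L.
By mass balance at complete mixing, C = (0.06933·1.3 + 2.1·0.0063) / (0.06933 + 2.1) = 0.1034/2.169 = 0.04764 mg/L.

0.0476 mg/L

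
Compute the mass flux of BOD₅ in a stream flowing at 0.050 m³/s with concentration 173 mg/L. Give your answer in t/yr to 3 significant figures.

Mass flux = Q·C = 0.05 m³/s × 173 g/m³ = 8.65 g/s.
= 8.65 g/s × 31.56 = 273 t/yr.

273 t/yr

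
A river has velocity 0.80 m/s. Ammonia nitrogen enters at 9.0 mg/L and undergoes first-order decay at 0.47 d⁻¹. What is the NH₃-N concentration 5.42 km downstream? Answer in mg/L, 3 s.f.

Travel time t = 5.42 km / 0.80 m/s = 5420/0.80 = 6775 s = 0.07841 d.
First-order decay: C = 9.0·exp(−0.47·0.07841) = 9.0·0.9638 = 8.674 mg/L.

8.67 mg/L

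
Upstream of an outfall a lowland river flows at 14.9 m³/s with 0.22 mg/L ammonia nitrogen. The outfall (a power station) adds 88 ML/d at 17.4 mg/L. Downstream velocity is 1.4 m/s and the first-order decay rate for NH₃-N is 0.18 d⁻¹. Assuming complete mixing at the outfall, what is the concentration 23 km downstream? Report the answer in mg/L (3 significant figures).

88 ML/d = 1.019 m³/s.
After complete mixing, C₀ = (1.019·17.4 + 14.9·0.22) / 15.92 = 1.319 mg/L.
Travel time t = 2.3e+04 m / 1.4 m/s = 1.643e+04 s = 0.1901 d.
C = 1.319·exp(−0.18·0.1901) = 1.319·0.9664 = 1.275 mg/L.

1.27 mg/L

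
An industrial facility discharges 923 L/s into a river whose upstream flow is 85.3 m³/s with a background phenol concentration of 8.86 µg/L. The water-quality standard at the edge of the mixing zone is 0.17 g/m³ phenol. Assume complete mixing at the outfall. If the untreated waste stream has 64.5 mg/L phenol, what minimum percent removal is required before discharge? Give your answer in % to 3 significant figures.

76.6 %

923 L/s = 0.923 m³/s.
8.86 µg/L = 0.00886 mg/L.
Mass balance: 0.17·86.22 = 0.923·Cₑ + 85.3·0.00886.
Cₑ = (14.66 − 0.7558) / 0.923 = 15.06 mg/L.
Required removal = 1 − 15.06/64.5 = 76.65 %.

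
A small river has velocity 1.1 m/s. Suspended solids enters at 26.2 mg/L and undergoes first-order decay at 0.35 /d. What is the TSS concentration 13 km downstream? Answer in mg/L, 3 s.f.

Travel time t = 13 km / 1.1 m/s = 1.3e+04/1.1 = 1.182e+04 s = 0.1368 d.
First-order decay: C = 26.2·exp(−0.35·0.1368) = 26.2·0.9533 = 24.98 mg/L.

25.0 mg/L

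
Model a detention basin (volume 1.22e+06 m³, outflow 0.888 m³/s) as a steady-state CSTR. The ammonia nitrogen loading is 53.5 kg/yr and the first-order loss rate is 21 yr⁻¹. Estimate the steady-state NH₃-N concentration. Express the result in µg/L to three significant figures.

Outflow Q = 0.888 m³/s × 3.156e+07 s/yr = 2.802e+07 m³/yr.
Steady-state CSTR mass balance: W = Q·C + k·V·C, so C = W/(Q + kV).
Q + kV = 2.802e+07 + 21·1.22e+06 = 5.364e+07 m³/yr.
C = 53.5/5.364e+07 = 9.973e-07 kg/m³ = 0.0009973 mg/L = 0.9973 µg/L.

0.997 µg/L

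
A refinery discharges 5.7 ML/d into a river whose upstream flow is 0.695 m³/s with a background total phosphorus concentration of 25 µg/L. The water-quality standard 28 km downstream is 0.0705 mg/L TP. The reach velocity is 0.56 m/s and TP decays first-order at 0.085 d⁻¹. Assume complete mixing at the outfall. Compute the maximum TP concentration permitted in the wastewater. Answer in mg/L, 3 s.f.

5.7 ML/d = 0.06597 m³/s.
25 µg/L = 0.025 mg/L.
Travel time to the compliance point: t = 2.8e+04/0.56 = 5e+04 s = 0.5787 d; decay factor exp(−0.085·0.5787) = 0.952.
So the concentration just after mixing may be at most 0.0705/0.952 = 0.07405 mg/L.
Mass balance: 0.07405·0.761 = 0.06597·Cₑ + 0.695·0.025.
Cₑ = (0.05635 − 0.01737) / 0.06597 = 0.5908 mg/L.

0.591 mg/L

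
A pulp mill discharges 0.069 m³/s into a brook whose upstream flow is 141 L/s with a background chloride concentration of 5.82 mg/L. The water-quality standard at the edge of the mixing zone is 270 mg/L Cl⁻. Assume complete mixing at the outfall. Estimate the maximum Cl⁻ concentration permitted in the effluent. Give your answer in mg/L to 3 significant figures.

141 L/s = 0.141 m³/s.
Mass balance: 270·0.21 = 0.069·Cₑ + 0.141·5.82.
Cₑ = (56.7 − 0.8206) / 0.069 = 809.8 mg/L.

810 mg/L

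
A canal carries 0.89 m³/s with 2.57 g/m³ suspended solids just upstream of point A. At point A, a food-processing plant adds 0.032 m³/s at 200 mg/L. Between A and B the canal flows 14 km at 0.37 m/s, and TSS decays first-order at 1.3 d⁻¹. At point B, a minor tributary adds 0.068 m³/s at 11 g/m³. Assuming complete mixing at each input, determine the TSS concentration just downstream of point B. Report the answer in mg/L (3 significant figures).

After input A: C = (0.89·2.57 + 0.032·200) / 0.922 = 9.422 mg/L.
Over the 14 km reach to input B (t = 3.784e+04 s = 0.4379 d), decay gives C = 9.422·exp(−1.3·0.4379) = 5.332 mg/L.
After input B: C = (0.922·5.332 + 0.068·11) / 0.99 = 5.721 mg/L.

5.72 mg/L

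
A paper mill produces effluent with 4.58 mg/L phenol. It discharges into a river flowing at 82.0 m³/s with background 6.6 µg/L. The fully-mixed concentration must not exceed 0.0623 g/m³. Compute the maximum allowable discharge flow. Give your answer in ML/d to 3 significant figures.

6.6 µg/L = 0.0066 mg/L.
Mass balance at complete mixing: C_std·(Q_w + Q_r) = Q_w·C_e + Q_r·C_b.
Rearranging, Q_w = Q_r·(C_std − C_b)/(C_e − C_std) = 82.0·(0.0623 − 0.0066) / (4.58 − 0.0623) = 1.011 m³/s.
= 87.35 ML/d.

87.4 ML/d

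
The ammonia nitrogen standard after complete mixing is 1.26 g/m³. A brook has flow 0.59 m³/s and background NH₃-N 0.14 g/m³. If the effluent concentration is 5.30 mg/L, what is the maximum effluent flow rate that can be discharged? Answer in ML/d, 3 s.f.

14.1 ML/d

Mass balance at complete mixing: C_std·(Q_w + Q_r) = Q_w·C_e + Q_r·C_b.
Rearranging, Q_w = Q_r·(C_std − C_b)/(C_e − C_std) = 0.59·(1.26 − 0.14) / (5.3 − 1.26) = 0.1636 m³/s.
= 14.13 ML/d.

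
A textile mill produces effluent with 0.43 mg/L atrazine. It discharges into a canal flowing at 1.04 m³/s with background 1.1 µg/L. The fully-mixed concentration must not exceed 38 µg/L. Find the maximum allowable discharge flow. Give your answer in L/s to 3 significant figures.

97.9 L/s

1.1 µg/L = 0.0011 mg/L.
38 µg/L = 0.038 mg/L.
Mass balance at complete mixing: C_std·(Q_w + Q_r) = Q_w·C_e + Q_r·C_b.
Rearranging, Q_w = Q_r·(C_std − C_b)/(C_e − C_std) = 1.04·(0.038 − 0.0011) / (0.43 − 0.038) = 0.0979 m³/s.
= 97.9 L/s.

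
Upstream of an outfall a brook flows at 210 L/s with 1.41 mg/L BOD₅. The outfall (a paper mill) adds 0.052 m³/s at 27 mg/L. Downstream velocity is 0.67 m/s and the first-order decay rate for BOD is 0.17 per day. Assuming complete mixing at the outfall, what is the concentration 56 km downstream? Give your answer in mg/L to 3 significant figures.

210 L/s = 0.21 m³/s.
After complete mixing, C₀ = (0.052·27 + 0.21·1.41) / 0.262 = 6.489 mg/L.
Travel time t = 5.6e+04 m / 0.67 m/s = 8.358e+04 s = 0.9674 d.
C = 6.489·exp(−0.17·0.9674) = 6.489·0.8484 = 5.505 mg/L.

5.50 mg/L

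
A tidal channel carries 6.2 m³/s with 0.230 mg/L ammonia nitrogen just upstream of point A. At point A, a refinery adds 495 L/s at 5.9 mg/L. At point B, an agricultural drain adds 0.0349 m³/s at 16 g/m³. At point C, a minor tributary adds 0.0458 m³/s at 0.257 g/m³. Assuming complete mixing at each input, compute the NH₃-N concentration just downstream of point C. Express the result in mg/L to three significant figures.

0.726 mg/L

495 L/s = 0.495 m³/s.
After input A: C = (6.2·0.23 + 0.495·5.9) / 6.695 = 0.6492 mg/L.
After input B: C = (6.695·0.6492 + 0.0349·16) / 6.73 = 0.7288 mg/L.
After input C: C = (6.73·0.7288 + 0.0458·0.257) / 6.776 = 0.7256 mg/L.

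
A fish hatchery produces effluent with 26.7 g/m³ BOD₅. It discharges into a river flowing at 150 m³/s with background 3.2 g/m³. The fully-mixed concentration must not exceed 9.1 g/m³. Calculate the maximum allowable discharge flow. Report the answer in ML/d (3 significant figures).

Mass balance at complete mixing: C_std·(Q_w + Q_r) = Q_w·C_e + Q_r·C_b.
Rearranging, Q_w = Q_r·(C_std − C_b)/(C_e − C_std) = 150·(9.1 − 3.2) / (26.7 − 9.1) = 50.28 m³/s.
= 4345 ML/d.

4340 ML/d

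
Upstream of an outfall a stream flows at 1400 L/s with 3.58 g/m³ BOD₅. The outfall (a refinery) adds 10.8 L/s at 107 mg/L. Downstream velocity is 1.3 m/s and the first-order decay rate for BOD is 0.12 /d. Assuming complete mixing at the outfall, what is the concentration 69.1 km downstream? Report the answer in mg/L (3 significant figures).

4.06 mg/L

10.8 L/s = 0.0108 m³/s.
1400 L/s = 1.4 m³/s.
After complete mixing, C₀ = (0.0108·107 + 1.4·3.58) / 1.411 = 4.372 mg/L.
Travel time t = 6.91e+04 m / 1.3 m/s = 5.315e+04 s = 0.6152 d.
C = 4.372·exp(−0.12·0.6152) = 4.372·0.9288 = 4.061 mg/L.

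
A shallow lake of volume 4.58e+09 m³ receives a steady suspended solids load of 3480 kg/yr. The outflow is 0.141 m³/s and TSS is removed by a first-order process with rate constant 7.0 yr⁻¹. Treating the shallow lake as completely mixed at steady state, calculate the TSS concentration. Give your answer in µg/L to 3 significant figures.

Outflow Q = 0.141 m³/s × 3.156e+07 s/yr = 4.45e+06 m³/yr.
Steady-state CSTR mass balance: W = Q·C + k·V·C, so C = W/(Q + kV).
Q + kV = 4.45e+06 + 7.0·4.58e+09 = 3.206e+10 m³/yr.
C = 3480/3.206e+10 = 1.085e-07 kg/m³ = 0.0001085 mg/L = 0.1085 µg/L.

0.109 µg/L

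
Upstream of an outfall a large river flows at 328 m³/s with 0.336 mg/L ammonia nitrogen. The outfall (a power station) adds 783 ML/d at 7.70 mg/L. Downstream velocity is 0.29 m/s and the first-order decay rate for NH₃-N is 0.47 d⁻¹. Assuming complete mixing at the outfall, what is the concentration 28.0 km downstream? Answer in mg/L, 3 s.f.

0.316 mg/L

783 ML/d = 9.062 m³/s.
After complete mixing, C₀ = (9.062·7.7 + 328·0.336) / 337.1 = 0.534 mg/L.
Travel time t = 2.8e+04 m / 0.29 m/s = 9.655e+04 s = 1.117 d.
C = 0.534·exp(−0.47·1.117) = 0.534·0.5914 = 0.3158 mg/L.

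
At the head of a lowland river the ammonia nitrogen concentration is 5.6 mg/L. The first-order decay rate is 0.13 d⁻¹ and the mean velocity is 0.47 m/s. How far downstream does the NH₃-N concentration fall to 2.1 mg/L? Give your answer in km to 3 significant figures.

From C = C₀·e^(−kt), t = ln(C₀/C)/k = ln(5.6/2.1)/0.13 = 0.9808/0.13 = 7.545 d.
Distance = v·t = 0.47 m/s × 6.519e+05 s = 3.064e+05 m = 306.4 km.

306 km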